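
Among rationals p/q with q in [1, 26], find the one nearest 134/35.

88/23

Expand x = 134/35 as a continued fraction with the Euclidean algorithm:
  134 = 3*35 + 29, so a_0 = 3.
  35 = 1*29 + 6, so a_1 = 1.
  29 = 4*6 + 5, so a_2 = 4.
  6 = 1*5 + 1, so a_3 = 1.
  5 = 5*1 + 0, so a_4 = 5.
so x = [3; 1, 4, 1, 5].
Convergents (p_i = a_i*p_{i-1} + p_{i-2}, q_i = a_i*q_{i-1} + q_{i-2} with p_{-2}=0, p_{-1}=1, q_{-2}=1, q_{-1}=0), until the denominator exceeds 26:
  i=0: a_0=3, p_0 = 3*1 + 0 = 3, q_0 = 3*0 + 1 = 1.
  i=1: a_1=1, p_1 = 1*3 + 1 = 4, q_1 = 1*1 + 0 = 1.
  i=2: a_2=4, p_2 = 4*4 + 3 = 19, q_2 = 4*1 + 1 = 5.
  i=3: a_3=1, p_3 = 1*19 + 4 = 23, q_3 = 1*5 + 1 = 6.
  i=4: a_4=5, p_4 = 5*23 + 19 = 134, q_4 = 5*6 + 5 = 35.
q_4 = 35 > 26, so the last convergent with denominator <= 26 is p_3/q_3 = 23/6.
The closest fraction with denominator <= 26 is either p_3/q_3 or the intermediate fraction (k*p_3 + p_2)/(k*q_3 + q_2) with the largest k >= 1 whose denominator stays <= 26; these approach x as k grows, and every other convergent or intermediate fraction in range is farther away.
Largest k: floor((26 - q_2)/q_3) = floor((26 - 5)/6) = 3.
That gives (3*23 + 19)/(3*6 + 5) = 88/23.
Compare the errors: |x - 23/6| = |134*6 - 23*35|/(35*6) = 1/210, and |x - 88/23| = |134*23 - 88*35|/(35*23) = 2/805.
Cross-multiplying, 2*210 = 420 < 805 = 1*805, so 2/805 is smaller: the intermediate fraction 88/23 is closer to x than 23/6.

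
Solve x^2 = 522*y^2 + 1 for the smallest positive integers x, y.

(x, y) = (19603, 858)

First expand sqrt(522) as a continued fraction. With x_i = (sqrt(522) + m_i)/d_i and (m_0, d_0) = (0, 1): a_0 = floor(sqrt(522)) = 22, since 22^2 = 484 <= 522 < 529 = 23^2.
Iterate m_{i+1} = d_i*a_i - m_i, d_{i+1} = (522 - m_{i+1}^2)/d_i, a_{i+1} = floor((a_0 + m_{i+1})/d_{i+1}):
  m_1 = 1*22 - 0 = 22, d_1 = (522 - 22^2)/1 = 38/1 = 38, a_1 = floor((22 + 22)/38) = 1.
  m_2 = 38*1 - 22 = 16, d_2 = (522 - 16^2)/38 = 266/38 = 7, a_2 = floor((22 + 16)/7) = 5.
  m_3 = 7*5 - 16 = 19, d_3 = (522 - 19^2)/7 = 161/7 = 23, a_3 = floor((22 + 19)/23) = 1.
  m_4 = 23*1 - 19 = 4, d_4 = (522 - 4^2)/23 = 506/23 = 22, a_4 = floor((22 + 4)/22) = 1.
  m_5 = 22*1 - 4 = 18, d_5 = (522 - 18^2)/22 = 198/22 = 9, a_5 = floor((22 + 18)/9) = 4.
  m_6 = 9*4 - 18 = 18, d_6 = (522 - 18^2)/9 = 198/9 = 22, a_6 = floor((22 + 18)/22) = 1.
  m_7 = 22*1 - 18 = 4, d_7 = (522 - 4^2)/22 = 506/22 = 23, a_7 = floor((22 + 4)/23) = 1.
  m_8 = 23*1 - 4 = 19, d_8 = (522 - 19^2)/23 = 161/23 = 7, a_8 = floor((22 + 19)/7) = 5.
  m_9 = 7*5 - 19 = 16, d_9 = (522 - 16^2)/7 = 266/7 = 38, a_9 = floor((22 + 16)/38) = 1.
  m_10 = 38*1 - 16 = 22, d_10 = (522 - 22^2)/38 = 38/38 = 1, a_10 = floor((22 + 22)/1) = 44.
  m_11 = 1*44 - 22 = 22, d_11 = (522 - 22^2)/1 = 38/1 = 38: (m_11, d_11) = (m_1, d_1) = (22, 38), so from here the quotients repeat a_1, ..., a_10; the period length is 10.
So sqrt(522) = [22; (1, 5, 1, 1, 4, 1, 1, 5, 1, 44)] with period length k = 10.
k is even, so the fundamental solution of x^2 - 522y^2 = 1 is (p_{k-1}, q_{k-1}) = (p_9, q_9); compute convergents through index 9.
Convergents (p_i = a_i*p_{i-1} + p_{i-2}, q_i = a_i*q_{i-1} + q_{i-2} with p_{-2}=0, p_{-1}=1, q_{-2}=1, q_{-1}=0):
  i=0: a_0=22, p_0 = 22*1 + 0 = 22, q_0 = 22*0 + 1 = 1.
  i=1: a_1=1, p_1 = 1*22 + 1 = 23, q_1 = 1*1 + 0 = 1.
  i=2: a_2=5, p_2 = 5*23 + 22 = 137, q_2 = 5*1 + 1 = 6.
  i=3: a_3=1, p_3 = 1*137 + 23 = 160, q_3 = 1*6 + 1 = 7.
  i=4: a_4=1, p_4 = 1*160 + 137 = 297, q_4 = 1*7 + 6 = 13.
  i=5: a_5=4, p_5 = 4*297 + 160 = 1348, q_5 = 4*13 + 7 = 59.
  i=6: a_6=1, p_6 = 1*1348 + 297 = 1645, q_6 = 1*59 + 13 = 72.
  i=7: a_7=1, p_7 = 1*1645 + 1348 = 2993, q_7 = 1*72 + 59 = 131.
  i=8: a_8=5, p_8 = 5*2993 + 1645 = 16610, q_8 = 5*131 + 72 = 727.
  i=9: a_9=1, p_9 = 1*16610 + 2993 = 19603, q_9 = 1*727 + 131 = 858.
Check: 19603^2 - 522*858^2 = 384277609 - 384277608 = 1, so (x, y) = (19603, 858) solves the equation, and by the theorem it is the least positive solution.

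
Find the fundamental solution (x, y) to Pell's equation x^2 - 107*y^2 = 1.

First expand sqrt(107) as a continued fraction. With x_i = (sqrt(107) + m_i)/d_i and (m_0, d_0) = (0, 1): a_0 = floor(sqrt(107)) = 10, since 10^2 = 100 <= 107 < 121 = 11^2.
Iterate m_{i+1} = d_i*a_i - m_i, d_{i+1} = (107 - m_{i+1}^2)/d_i, a_{i+1} = floor((a_0 + m_{i+1})/d_{i+1}):
  m_1 = 1*10 - 0 = 10, d_1 = (107 - 10^2)/1 = 7/1 = 7, a_1 = floor((10 + 10)/7) = 2.
  m_2 = 7*2 - 10 = 4, d_2 = (107 - 4^2)/7 = 91/7 = 13, a_2 = floor((10 + 4)/13) = 1.
  m_3 = 13*1 - 4 = 9, d_3 = (107 - 9^2)/13 = 26/13 = 2, a_3 = floor((10 + 9)/2) = 9.
  m_4 = 2*9 - 9 = 9, d_4 = (107 - 9^2)/2 = 26/2 = 13, a_4 = floor((10 + 9)/13) = 1.
  m_5 = 13*1 - 9 = 4, d_5 = (107 - 4^2)/13 = 91/13 = 7, a_5 = floor((10 + 4)/7) = 2.
  m_6 = 7*2 - 4 = 10, d_6 = (107 - 10^2)/7 = 7/7 = 1, a_6 = floor((10 + 10)/1) = 20.
  m_7 = 1*20 - 10 = 10, d_7 = (107 - 10^2)/1 = 7/1 = 7: (m_7, d_7) = (m_1, d_1) = (10, 7), so from here the quotients repeat a_1, ..., a_6; the period length is 6.
So sqrt(107) = [10; (2, 1, 9, 1, 2, 20)] with period length k = 6.
k is even, so the fundamental solution of x^2 - 107y^2 = 1 is (p_{k-1}, q_{k-1}) = (p_5, q_5); compute convergents through index 5.
Convergents (p_i = a_i*p_{i-1} + p_{i-2}, q_i = a_i*q_{i-1} + q_{i-2} with p_{-2}=0, p_{-1}=1, q_{-2}=1, q_{-1}=0):
  i=0: a_0=10, p_0 = 10*1 + 0 = 10, q_0 = 10*0 + 1 = 1.
  i=1: a_1=2, p_1 = 2*10 + 1 = 21, q_1 = 2*1 + 0 = 2.
  i=2: a_2=1, p_2 = 1*21 + 10 = 31, q_2 = 1*2 + 1 = 3.
  i=3: a_3=9, p_3 = 9*31 + 21 = 300, q_3 = 9*3 + 2 = 29.
  i=4: a_4=1, p_4 = 1*300 + 31 = 331, q_4 = 1*29 + 3 = 32.
  i=5: a_5=2, p_5 = 2*331 + 300 = 962, q_5 = 2*32 + 29 = 93.
Check: 962^2 - 107*93^2 = 925444 - 925443 = 1, so (x, y) = (962, 93) solves the equation, and by the theorem it is the least positive solution.

(x, y) = (962, 93)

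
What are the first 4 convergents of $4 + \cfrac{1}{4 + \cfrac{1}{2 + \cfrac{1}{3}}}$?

4/1, 17/4, 38/9, 131/31

Using the convergent recurrence p_i = a_i*p_{i-1} + p_{i-2}, q_i = a_i*q_{i-1} + q_{i-2} with p_{-2}=0, p_{-1}=1, q_{-2}=1, q_{-1}=0:
  i=0: a_0=4, p_0 = 4*1 + 0 = 4, q_0 = 4*0 + 1 = 1.
  i=1: a_1=4, p_1 = 4*4 + 1 = 17, q_1 = 4*1 + 0 = 4.
  i=2: a_2=2, p_2 = 2*17 + 4 = 38, q_2 = 2*4 + 1 = 9.
  i=3: a_3=3, p_3 = 3*38 + 17 = 131, q_3 = 3*9 + 4 = 31.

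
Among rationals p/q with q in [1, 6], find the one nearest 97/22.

22/5

Expand x = 97/22 as a continued fraction with the Euclidean algorithm:
  97 = 4*22 + 9, so a_0 = 4.
  22 = 2*9 + 4, so a_1 = 2.
  9 = 2*4 + 1, so a_2 = 2.
  4 = 4*1 + 0, so a_3 = 4.
so x = [4; 2, 2, 4].
Convergents (p_i = a_i*p_{i-1} + p_{i-2}, q_i = a_i*q_{i-1} + q_{i-2} with p_{-2}=0, p_{-1}=1, q_{-2}=1, q_{-1}=0), until the denominator exceeds 6:
  i=0: a_0=4, p_0 = 4*1 + 0 = 4, q_0 = 4*0 + 1 = 1.
  i=1: a_1=2, p_1 = 2*4 + 1 = 9, q_1 = 2*1 + 0 = 2.
  i=2: a_2=2, p_2 = 2*9 + 4 = 22, q_2 = 2*2 + 1 = 5.
  i=3: a_3=4, p_3 = 4*22 + 9 = 97, q_3 = 4*5 + 2 = 22.
q_3 = 22 > 6, so the last convergent with denominator <= 6 is p_2/q_2 = 22/5.
The closest fraction with denominator <= 6 is either p_2/q_2 or the intermediate fraction (k*p_2 + p_1)/(k*q_2 + q_1) with the largest k >= 1 whose denominator stays <= 6; these approach x as k grows, and every other convergent or intermediate fraction in range is farther away.
Largest k: floor((6 - q_1)/q_2) = floor((6 - 2)/5) = 0.
Since k = 0, no intermediate fraction beyond p_2/q_2 has denominator <= 6, so the convergent 22/5 is the closest (its error is |97*5 - 22*22|/(22*5) = 1/110).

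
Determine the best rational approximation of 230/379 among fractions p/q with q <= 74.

17/28

Expand x = 230/379 as a continued fraction with the Euclidean algorithm:
  230 = 0*379 + 230, so a_0 = 0.
  379 = 1*230 + 149, so a_1 = 1.
  230 = 1*149 + 81, so a_2 = 1.
  149 = 1*81 + 68, so a_3 = 1.
  81 = 1*68 + 13, so a_4 = 1.
  68 = 5*13 + 3, so a_5 = 5.
  13 = 4*3 + 1, so a_6 = 4.
  3 = 3*1 + 0, so a_7 = 3.
so x = [0; 1, 1, 1, 1, 5, 4, 3].
Convergents (p_i = a_i*p_{i-1} + p_{i-2}, q_i = a_i*q_{i-1} + q_{i-2} with p_{-2}=0, p_{-1}=1, q_{-2}=1, q_{-1}=0), until the denominator exceeds 74:
  i=0: a_0=0, p_0 = 0*1 + 0 = 0, q_0 = 0*0 + 1 = 1.
  i=1: a_1=1, p_1 = 1*0 + 1 = 1, q_1 = 1*1 + 0 = 1.
  i=2: a_2=1, p_2 = 1*1 + 0 = 1, q_2 = 1*1 + 1 = 2.
  i=3: a_3=1, p_3 = 1*1 + 1 = 2, q_3 = 1*2 + 1 = 3.
  i=4: a_4=1, p_4 = 1*2 + 1 = 3, q_4 = 1*3 + 2 = 5.
  i=5: a_5=5, p_5 = 5*3 + 2 = 17, q_5 = 5*5 + 3 = 28.
  i=6: a_6=4, p_6 = 4*17 + 3 = 71, q_6 = 4*28 + 5 = 117.
q_6 = 117 > 74, so the last convergent with denominator <= 74 is p_5/q_5 = 17/28.
The closest fraction with denominator <= 74 is either p_5/q_5 or the intermediate fraction (k*p_5 + p_4)/(k*q_5 + q_4) with the largest k >= 1 whose denominator stays <= 74; these approach x as k grows, and every other convergent or intermediate fraction in range is farther away.
Largest k: floor((74 - q_4)/q_5) = floor((74 - 5)/28) = 2.
That gives (2*17 + 3)/(2*28 + 5) = 37/61.
Compare the errors: |x - 17/28| = |230*28 - 17*379|/(379*28) = 3/10612, and |x - 37/61| = |230*61 - 37*379|/(379*61) = 7/23119.
Cross-multiplying, 3*23119 = 69357 < 74284 = 7*10612, so 3/10612 is smaller: the convergent 17/28 is closer to x than 37/61.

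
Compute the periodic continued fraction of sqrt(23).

Write x_i = (sqrt(23) + m_i)/d_i with (m_0, d_0) = (0, 1). a_0 = floor(sqrt(23)) = 4, since 4^2 = 16 <= 23 < 25 = 5^2.
Iterate m_{i+1} = d_i*a_i - m_i, d_{i+1} = (23 - m_{i+1}^2)/d_i, a_{i+1} = floor((a_0 + m_{i+1})/d_{i+1}):
  m_1 = 1*4 - 0 = 4, d_1 = (23 - 4^2)/1 = 7/1 = 7, a_1 = floor((4 + 4)/7) = 1.
  m_2 = 7*1 - 4 = 3, d_2 = (23 - 3^2)/7 = 14/7 = 2, a_2 = floor((4 + 3)/2) = 3.
  m_3 = 2*3 - 3 = 3, d_3 = (23 - 3^2)/2 = 14/2 = 7, a_3 = floor((4 + 3)/7) = 1.
  m_4 = 7*1 - 3 = 4, d_4 = (23 - 4^2)/7 = 7/7 = 1, a_4 = floor((4 + 4)/1) = 8.
  m_5 = 1*8 - 4 = 4, d_5 = (23 - 4^2)/1 = 7/1 = 7: (m_5, d_5) = (m_1, d_1) = (4, 7), so from here the quotients repeat a_1, ..., a_4; the period length is 4.
Hence the expansion of sqrt(23) is a_0 = 4 followed by the repeating block 1, 3, 1, 8 (period 4).

[4; (1, 3, 1, 8)]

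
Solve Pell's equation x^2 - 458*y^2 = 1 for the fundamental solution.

First expand sqrt(458) as a continued fraction. With x_i = (sqrt(458) + m_i)/d_i and (m_0, d_0) = (0, 1): a_0 = floor(sqrt(458)) = 21, since 21^2 = 441 <= 458 < 484 = 22^2.
Iterate m_{i+1} = d_i*a_i - m_i, d_{i+1} = (458 - m_{i+1}^2)/d_i, a_{i+1} = floor((a_0 + m_{i+1})/d_{i+1}):
  m_1 = 1*21 - 0 = 21, d_1 = (458 - 21^2)/1 = 17/1 = 17, a_1 = floor((21 + 21)/17) = 2.
  m_2 = 17*2 - 21 = 13, d_2 = (458 - 13^2)/17 = 289/17 = 17, a_2 = floor((21 + 13)/17) = 2.
  m_3 = 17*2 - 13 = 21, d_3 = (458 - 21^2)/17 = 17/17 = 1, a_3 = floor((21 + 21)/1) = 42.
  m_4 = 1*42 - 21 = 21, d_4 = (458 - 21^2)/1 = 17/1 = 17: (m_4, d_4) = (m_1, d_1) = (21, 17), so from here the quotients repeat a_1, ..., a_3; the period length is 3.
So sqrt(458) = [21; (2, 2, 42)] with period length k = 3.
k is odd, so (p_{k-1}, q_{k-1}) only solves x^2 - 458y^2 = -1 and the fundamental solution of x^2 - 458y^2 = 1 is (p_{2k-1}, q_{2k-1}) = (p_5, q_5); compute convergents through index 5, running through the period twice.
Convergents (p_i = a_i*p_{i-1} + p_{i-2}, q_i = a_i*q_{i-1} + q_{i-2} with p_{-2}=0, p_{-1}=1, q_{-2}=1, q_{-1}=0):
  i=0: a_0=21, p_0 = 21*1 + 0 = 21, q_0 = 21*0 + 1 = 1.
  i=1: a_1=2, p_1 = 2*21 + 1 = 43, q_1 = 2*1 + 0 = 2.
  i=2: a_2=2, p_2 = 2*43 + 21 = 107, q_2 = 2*2 + 1 = 5.
  i=3: a_3=42, p_3 = 42*107 + 43 = 4537, q_3 = 42*5 + 2 = 212.
  i=4: a_4=2, p_4 = 2*4537 + 107 = 9181, q_4 = 2*212 + 5 = 429.
  i=5: a_5=2, p_5 = 2*9181 + 4537 = 22899, q_5 = 2*429 + 212 = 1070.
Indeed p_2^2 - 458*q_2^2 = 11449 - 11450 = -1, not +1.
Check: 22899^2 - 458*1070^2 = 524364201 - 524364200 = 1, so (x, y) = (22899, 1070) solves the equation, and by the theorem it is the least positive solution.

(x, y) = (22899, 1070)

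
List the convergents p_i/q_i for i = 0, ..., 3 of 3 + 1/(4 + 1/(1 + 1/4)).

Using the convergent recurrence p_i = a_i*p_{i-1} + p_{i-2}, q_i = a_i*q_{i-1} + q_{i-2} with p_{-2}=0, p_{-1}=1, q_{-2}=1, q_{-1}=0:
  i=0: a_0=3, p_0 = 3*1 + 0 = 3, q_0 = 3*0 + 1 = 1.
  i=1: a_1=4, p_1 = 4*3 + 1 = 13, q_1 = 4*1 + 0 = 4.
  i=2: a_2=1, p_2 = 1*13 + 3 = 16, q_2 = 1*4 + 1 = 5.
  i=3: a_3=4, p_3 = 4*16 + 13 = 77, q_3 = 4*5 + 4 = 24.

3/1, 13/4, 16/5, 77/24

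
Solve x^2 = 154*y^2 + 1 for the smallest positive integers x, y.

(x, y) = (21295, 1716)

First expand sqrt(154) as a continued fraction. With x_i = (sqrt(154) + m_i)/d_i and (m_0, d_0) = (0, 1): a_0 = floor(sqrt(154)) = 12, since 12^2 = 144 <= 154 < 169 = 13^2.
Iterate m_{i+1} = d_i*a_i - m_i, d_{i+1} = (154 - m_{i+1}^2)/d_i, a_{i+1} = floor((a_0 + m_{i+1})/d_{i+1}):
  m_1 = 1*12 - 0 = 12, d_1 = (154 - 12^2)/1 = 10/1 = 10, a_1 = floor((12 + 12)/10) = 2.
  m_2 = 10*2 - 12 = 8, d_2 = (154 - 8^2)/10 = 90/10 = 9, a_2 = floor((12 + 8)/9) = 2.
  m_3 = 9*2 - 8 = 10, d_3 = (154 - 10^2)/9 = 54/9 = 6, a_3 = floor((12 + 10)/6) = 3.
  m_4 = 6*3 - 10 = 8, d_4 = (154 - 8^2)/6 = 90/6 = 15, a_4 = floor((12 + 8)/15) = 1.
  m_5 = 15*1 - 8 = 7, d_5 = (154 - 7^2)/15 = 105/15 = 7, a_5 = floor((12 + 7)/7) = 2.
  m_6 = 7*2 - 7 = 7, d_6 = (154 - 7^2)/7 = 105/7 = 15, a_6 = floor((12 + 7)/15) = 1.
  m_7 = 15*1 - 7 = 8, d_7 = (154 - 8^2)/15 = 90/15 = 6, a_7 = floor((12 + 8)/6) = 3.
  m_8 = 6*3 - 8 = 10, d_8 = (154 - 10^2)/6 = 54/6 = 9, a_8 = floor((12 + 10)/9) = 2.
  m_9 = 9*2 - 10 = 8, d_9 = (154 - 8^2)/9 = 90/9 = 10, a_9 = floor((12 + 8)/10) = 2.
  m_10 = 10*2 - 8 = 12, d_10 = (154 - 12^2)/10 = 10/10 = 1, a_10 = floor((12 + 12)/1) = 24.
  m_11 = 1*24 - 12 = 12, d_11 = (154 - 12^2)/1 = 10/1 = 10: (m_11, d_11) = (m_1, d_1) = (12, 10), so from here the quotients repeat a_1, ..., a_10; the period length is 10.
So sqrt(154) = [12; (2, 2, 3, 1, 2, 1, 3, 2, 2, 24)] with period length k = 10.
k is even, so the fundamental solution of x^2 - 154y^2 = 1 is (p_{k-1}, q_{k-1}) = (p_9, q_9); compute convergents through index 9.
Convergents (p_i = a_i*p_{i-1} + p_{i-2}, q_i = a_i*q_{i-1} + q_{i-2} with p_{-2}=0, p_{-1}=1, q_{-2}=1, q_{-1}=0):
  i=0: a_0=12, p_0 = 12*1 + 0 = 12, q_0 = 12*0 + 1 = 1.
  i=1: a_1=2, p_1 = 2*12 + 1 = 25, q_1 = 2*1 + 0 = 2.
  i=2: a_2=2, p_2 = 2*25 + 12 = 62, q_2 = 2*2 + 1 = 5.
  i=3: a_3=3, p_3 = 3*62 + 25 = 211, q_3 = 3*5 + 2 = 17.
  i=4: a_4=1, p_4 = 1*211 + 62 = 273, q_4 = 1*17 + 5 = 22.
  i=5: a_5=2, p_5 = 2*273 + 211 = 757, q_5 = 2*22 + 17 = 61.
  i=6: a_6=1, p_6 = 1*757 + 273 = 1030, q_6 = 1*61 + 22 = 83.
  i=7: a_7=3, p_7 = 3*1030 + 757 = 3847, q_7 = 3*83 + 61 = 310.
  i=8: a_8=2, p_8 = 2*3847 + 1030 = 8724, q_8 = 2*310 + 83 = 703.
  i=9: a_9=2, p_9 = 2*8724 + 3847 = 21295, q_9 = 2*703 + 310 = 1716.
Check: 21295^2 - 154*1716^2 = 453477025 - 453477024 = 1, so (x, y) = (21295, 1716) solves the equation, and by the theorem it is the least positive solution.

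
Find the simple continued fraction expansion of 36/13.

Run the Euclidean algorithm on 36 and 13; the successive quotients are the partial quotients a_0, a_1, ... (each step inverts the fractional part left over by the previous one):
  36 = 2*13 + 10, so a_0 = 2.
  13 = 1*10 + 3, so a_1 = 1.
  10 = 3*3 + 1, so a_2 = 3.
  3 = 3*1 + 0, so a_3 = 3.
The remainder reaches 0 after 4 divisions, so the expansion has 4 partial quotients, read off in order.

[2; 1, 3, 3]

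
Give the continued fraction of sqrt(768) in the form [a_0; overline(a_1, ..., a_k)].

[27; overline(1, 2, 2, 13, 2, 2, 1, 54)]

Write x_i = (sqrt(768) + m_i)/d_i with (m_0, d_0) = (0, 1). a_0 = floor(sqrt(768)) = 27, since 27^2 = 729 <= 768 < 784 = 28^2.
Iterate m_{i+1} = d_i*a_i - m_i, d_{i+1} = (768 - m_{i+1}^2)/d_i, a_{i+1} = floor((a_0 + m_{i+1})/d_{i+1}):
  m_1 = 1*27 - 0 = 27, d_1 = (768 - 27^2)/1 = 39/1 = 39, a_1 = floor((27 + 27)/39) = 1.
  m_2 = 39*1 - 27 = 12, d_2 = (768 - 12^2)/39 = 624/39 = 16, a_2 = floor((27 + 12)/16) = 2.
  m_3 = 16*2 - 12 = 20, d_3 = (768 - 20^2)/16 = 368/16 = 23, a_3 = floor((27 + 20)/23) = 2.
  m_4 = 23*2 - 20 = 26, d_4 = (768 - 26^2)/23 = 92/23 = 4, a_4 = floor((27 + 26)/4) = 13.
  m_5 = 4*13 - 26 = 26, d_5 = (768 - 26^2)/4 = 92/4 = 23, a_5 = floor((27 + 26)/23) = 2.
  m_6 = 23*2 - 26 = 20, d_6 = (768 - 20^2)/23 = 368/23 = 16, a_6 = floor((27 + 20)/16) = 2.
  m_7 = 16*2 - 20 = 12, d_7 = (768 - 12^2)/16 = 624/16 = 39, a_7 = floor((27 + 12)/39) = 1.
  m_8 = 39*1 - 12 = 27, d_8 = (768 - 27^2)/39 = 39/39 = 1, a_8 = floor((27 + 27)/1) = 54.
  m_9 = 1*54 - 27 = 27, d_9 = (768 - 27^2)/1 = 39/1 = 39: (m_9, d_9) = (m_1, d_1) = (27, 39), so from here the quotients repeat a_1, ..., a_8; the period length is 8.
Hence the expansion of sqrt(768) is a_0 = 27 followed by the repeating block 1, 2, 2, 13, 2, 2, 1, 54 (period 8).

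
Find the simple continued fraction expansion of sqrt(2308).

Write x_i = (sqrt(2308) + m_i)/d_i with (m_0, d_0) = (0, 1). a_0 = floor(sqrt(2308)) = 48, since 48^2 = 2304 <= 2308 < 2401 = 49^2.
Iterate m_{i+1} = d_i*a_i - m_i, d_{i+1} = (2308 - m_{i+1}^2)/d_i, a_{i+1} = floor((a_0 + m_{i+1})/d_{i+1}):
  m_1 = 1*48 - 0 = 48, d_1 = (2308 - 48^2)/1 = 4/1 = 4, a_1 = floor((48 + 48)/4) = 24.
  m_2 = 4*24 - 48 = 48, d_2 = (2308 - 48^2)/4 = 4/4 = 1, a_2 = floor((48 + 48)/1) = 96.
  m_3 = 1*96 - 48 = 48, d_3 = (2308 - 48^2)/1 = 4/1 = 4: (m_3, d_3) = (m_1, d_1) = (48, 4), so from here the quotients repeat a_1, a_2; the period length is 2.
Hence the expansion of sqrt(2308) is a_0 = 48 followed by the repeating block 24, 96 (period 2).

[48; (24, 96)]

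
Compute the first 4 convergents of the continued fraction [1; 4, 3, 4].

Using the convergent recurrence p_i = a_i*p_{i-1} + p_{i-2}, q_i = a_i*q_{i-1} + q_{i-2} with p_{-2}=0, p_{-1}=1, q_{-2}=1, q_{-1}=0:
  i=0: a_0=1, p_0 = 1*1 + 0 = 1, q_0 = 1*0 + 1 = 1.
  i=1: a_1=4, p_1 = 4*1 + 1 = 5, q_1 = 4*1 + 0 = 4.
  i=2: a_2=3, p_2 = 3*5 + 1 = 16, q_2 = 3*4 + 1 = 13.
  i=3: a_3=4, p_3 = 4*16 + 5 = 69, q_3 = 4*13 + 4 = 56.

1/1, 5/4, 16/13, 69/56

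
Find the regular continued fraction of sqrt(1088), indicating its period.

[32; (1, 64)]

Write x_i = (sqrt(1088) + m_i)/d_i with (m_0, d_0) = (0, 1). a_0 = floor(sqrt(1088)) = 32, since 32^2 = 1024 <= 1088 < 1089 = 33^2.
Iterate m_{i+1} = d_i*a_i - m_i, d_{i+1} = (1088 - m_{i+1}^2)/d_i, a_{i+1} = floor((a_0 + m_{i+1})/d_{i+1}):
  m_1 = 1*32 - 0 = 32, d_1 = (1088 - 32^2)/1 = 64/1 = 64, a_1 = floor((32 + 32)/64) = 1.
  m_2 = 64*1 - 32 = 32, d_2 = (1088 - 32^2)/64 = 64/64 = 1, a_2 = floor((32 + 32)/1) = 64.
  m_3 = 1*64 - 32 = 32, d_3 = (1088 - 32^2)/1 = 64/1 = 64: (m_3, d_3) = (m_1, d_1) = (32, 64), so from here the quotients repeat a_1, a_2; the period length is 2.
Hence the expansion of sqrt(1088) is a_0 = 32 followed by the repeating block 1, 64 (period 2).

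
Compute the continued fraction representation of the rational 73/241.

[0; 3, 3, 3, 7]

Run the Euclidean algorithm on 73 and 241; the successive quotients are the partial quotients a_0, a_1, ... (each step inverts the fractional part left over by the previous one):
  73 = 0*241 + 73, so a_0 = 0.
  241 = 3*73 + 22, so a_1 = 3.
  73 = 3*22 + 7, so a_2 = 3.
  22 = 3*7 + 1, so a_3 = 3.
  7 = 7*1 + 0, so a_4 = 7.
The remainder reaches 0 after 5 divisions, so the expansion has 5 partial quotients, read off in order.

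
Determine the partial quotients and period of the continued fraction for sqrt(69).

Write x_i = (sqrt(69) + m_i)/d_i with (m_0, d_0) = (0, 1). a_0 = floor(sqrt(69)) = 8, since 8^2 = 64 <= 69 < 81 = 9^2.
Iterate m_{i+1} = d_i*a_i - m_i, d_{i+1} = (69 - m_{i+1}^2)/d_i, a_{i+1} = floor((a_0 + m_{i+1})/d_{i+1}):
  m_1 = 1*8 - 0 = 8, d_1 = (69 - 8^2)/1 = 5/1 = 5, a_1 = floor((8 + 8)/5) = 3.
  m_2 = 5*3 - 8 = 7, d_2 = (69 - 7^2)/5 = 20/5 = 4, a_2 = floor((8 + 7)/4) = 3.
  m_3 = 4*3 - 7 = 5, d_3 = (69 - 5^2)/4 = 44/4 = 11, a_3 = floor((8 + 5)/11) = 1.
  m_4 = 11*1 - 5 = 6, d_4 = (69 - 6^2)/11 = 33/11 = 3, a_4 = floor((8 + 6)/3) = 4.
  m_5 = 3*4 - 6 = 6, d_5 = (69 - 6^2)/3 = 33/3 = 11, a_5 = floor((8 + 6)/11) = 1.
  m_6 = 11*1 - 6 = 5, d_6 = (69 - 5^2)/11 = 44/11 = 4, a_6 = floor((8 + 5)/4) = 3.
  m_7 = 4*3 - 5 = 7, d_7 = (69 - 7^2)/4 = 20/4 = 5, a_7 = floor((8 + 7)/5) = 3.
  m_8 = 5*3 - 7 = 8, d_8 = (69 - 8^2)/5 = 5/5 = 1, a_8 = floor((8 + 8)/1) = 16.
  m_9 = 1*16 - 8 = 8, d_9 = (69 - 8^2)/1 = 5/1 = 5: (m_9, d_9) = (m_1, d_1) = (8, 5), so from here the quotients repeat a_1, ..., a_8; the period length is 8.
Hence the expansion of sqrt(69) is a_0 = 8 followed by the repeating block 3, 3, 1, 4, 1, 3, 3, 16 (period 8).

[8; (3, 3, 1, 4, 1, 3, 3, 16)]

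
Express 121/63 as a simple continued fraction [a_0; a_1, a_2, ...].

Run the Euclidean algorithm on 121 and 63; the successive quotients are the partial quotients a_0, a_1, ... (each step inverts the fractional part left over by the previous one):
  121 = 1*63 + 58, so a_0 = 1.
  63 = 1*58 + 5, so a_1 = 1.
  58 = 11*5 + 3, so a_2 = 11.
  5 = 1*3 + 2, so a_3 = 1.
  3 = 1*2 + 1, so a_4 = 1.
  2 = 2*1 + 0, so a_5 = 2.
The remainder reaches 0 after 6 divisions, so the expansion has 6 partial quotients, read off in order.

[1; 1, 11, 1, 1, 2]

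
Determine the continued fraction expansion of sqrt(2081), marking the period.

[45; (1, 1, 1, 1, 1, 1, 1, 1, 1, 1, 90)]

Write x_i = (sqrt(2081) + m_i)/d_i with (m_0, d_0) = (0, 1). a_0 = floor(sqrt(2081)) = 45, since 45^2 = 2025 <= 2081 < 2116 = 46^2.
Iterate m_{i+1} = d_i*a_i - m_i, d_{i+1} = (2081 - m_{i+1}^2)/d_i, a_{i+1} = floor((a_0 + m_{i+1})/d_{i+1}):
  m_1 = 1*45 - 0 = 45, d_1 = (2081 - 45^2)/1 = 56/1 = 56, a_1 = floor((45 + 45)/56) = 1.
  m_2 = 56*1 - 45 = 11, d_2 = (2081 - 11^2)/56 = 1960/56 = 35, a_2 = floor((45 + 11)/35) = 1.
  m_3 = 35*1 - 11 = 24, d_3 = (2081 - 24^2)/35 = 1505/35 = 43, a_3 = floor((45 + 24)/43) = 1.
  m_4 = 43*1 - 24 = 19, d_4 = (2081 - 19^2)/43 = 1720/43 = 40, a_4 = floor((45 + 19)/40) = 1.
  m_5 = 40*1 - 19 = 21, d_5 = (2081 - 21^2)/40 = 1640/40 = 41, a_5 = floor((45 + 21)/41) = 1.
  m_6 = 41*1 - 21 = 20, d_6 = (2081 - 20^2)/41 = 1681/41 = 41, a_6 = floor((45 + 20)/41) = 1.
  m_7 = 41*1 - 20 = 21, d_7 = (2081 - 21^2)/41 = 1640/41 = 40, a_7 = floor((45 + 21)/40) = 1.
  m_8 = 40*1 - 21 = 19, d_8 = (2081 - 19^2)/40 = 1720/40 = 43, a_8 = floor((45 + 19)/43) = 1.
  m_9 = 43*1 - 19 = 24, d_9 = (2081 - 24^2)/43 = 1505/43 = 35, a_9 = floor((45 + 24)/35) = 1.
  m_10 = 35*1 - 24 = 11, d_10 = (2081 - 11^2)/35 = 1960/35 = 56, a_10 = floor((45 + 11)/56) = 1.
  m_11 = 56*1 - 11 = 45, d_11 = (2081 - 45^2)/56 = 56/56 = 1, a_11 = floor((45 + 45)/1) = 90.
  m_12 = 1*90 - 45 = 45, d_12 = (2081 - 45^2)/1 = 56/1 = 56: (m_12, d_12) = (m_1, d_1) = (45, 56), so from here the quotients repeat a_1, ..., a_11; the period length is 11.
Hence the expansion of sqrt(2081) is a_0 = 45 followed by the repeating block 1, 1, 1, 1, 1, 1, 1, 1, 1, 1, 90 (period 11).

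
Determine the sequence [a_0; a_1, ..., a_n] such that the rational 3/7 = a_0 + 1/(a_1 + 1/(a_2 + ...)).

[0; 2, 3]

Run the Euclidean algorithm on 3 and 7; the successive quotients are the partial quotients a_0, a_1, ... (each step inverts the fractional part left over by the previous one):
  3 = 0*7 + 3, so a_0 = 0.
  7 = 2*3 + 1, so a_1 = 2.
  3 = 3*1 + 0, so a_2 = 3.
The remainder reaches 0 after 3 divisions, so the expansion has 3 partial quotients, read off in order.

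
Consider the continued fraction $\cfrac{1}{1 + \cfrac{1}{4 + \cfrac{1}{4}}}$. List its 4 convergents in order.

Using the convergent recurrence p_i = a_i*p_{i-1} + p_{i-2}, q_i = a_i*q_{i-1} + q_{i-2} with p_{-2}=0, p_{-1}=1, q_{-2}=1, q_{-1}=0:
  i=0: a_0=0, p_0 = 0*1 + 0 = 0, q_0 = 0*0 + 1 = 1.
  i=1: a_1=1, p_1 = 1*0 + 1 = 1, q_1 = 1*1 + 0 = 1.
  i=2: a_2=4, p_2 = 4*1 + 0 = 4, q_2 = 4*1 + 1 = 5.
  i=3: a_3=4, p_3 = 4*4 + 1 = 17, q_3 = 4*5 + 1 = 21.

0/1, 1/1, 4/5, 17/21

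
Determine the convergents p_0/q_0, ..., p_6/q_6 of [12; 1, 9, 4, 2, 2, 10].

Using the convergent recurrence p_i = a_i*p_{i-1} + p_{i-2}, q_i = a_i*q_{i-1} + q_{i-2} with p_{-2}=0, p_{-1}=1, q_{-2}=1, q_{-1}=0:
  i=0: a_0=12, p_0 = 12*1 + 0 = 12, q_0 = 12*0 + 1 = 1.
  i=1: a_1=1, p_1 = 1*12 + 1 = 13, q_1 = 1*1 + 0 = 1.
  i=2: a_2=9, p_2 = 9*13 + 12 = 129, q_2 = 9*1 + 1 = 10.
  i=3: a_3=4, p_3 = 4*129 + 13 = 529, q_3 = 4*10 + 1 = 41.
  i=4: a_4=2, p_4 = 2*529 + 129 = 1187, q_4 = 2*41 + 10 = 92.
  i=5: a_5=2, p_5 = 2*1187 + 529 = 2903, q_5 = 2*92 + 41 = 225.
  i=6: a_6=10, p_6 = 10*2903 + 1187 = 30217, q_6 = 10*225 + 92 = 2342.

12/1, 13/1, 129/10, 529/41, 1187/92, 2903/225, 30217/2342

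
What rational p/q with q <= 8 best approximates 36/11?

23/7

Expand x = 36/11 as a continued fraction with the Euclidean algorithm:
  36 = 3*11 + 3, so a_0 = 3.
  11 = 3*3 + 2, so a_1 = 3.
  3 = 1*2 + 1, so a_2 = 1.
  2 = 2*1 + 0, so a_3 = 2.
so x = [3; 3, 1, 2].
Convergents (p_i = a_i*p_{i-1} + p_{i-2}, q_i = a_i*q_{i-1} + q_{i-2} with p_{-2}=0, p_{-1}=1, q_{-2}=1, q_{-1}=0), until the denominator exceeds 8:
  i=0: a_0=3, p_0 = 3*1 + 0 = 3, q_0 = 3*0 + 1 = 1.
  i=1: a_1=3, p_1 = 3*3 + 1 = 10, q_1 = 3*1 + 0 = 3.
  i=2: a_2=1, p_2 = 1*10 + 3 = 13, q_2 = 1*3 + 1 = 4.
  i=3: a_3=2, p_3 = 2*13 + 10 = 36, q_3 = 2*4 + 3 = 11.
q_3 = 11 > 8, so the last convergent with denominator <= 8 is p_2/q_2 = 13/4.
The closest fraction with denominator <= 8 is either p_2/q_2 or the intermediate fraction (k*p_2 + p_1)/(k*q_2 + q_1) with the largest k >= 1 whose denominator stays <= 8; these approach x as k grows, and every other convergent or intermediate fraction in range is farther away.
Largest k: floor((8 - q_1)/q_2) = floor((8 - 3)/4) = 1.
That gives (1*13 + 10)/(1*4 + 3) = 23/7.
Compare the errors: |x - 13/4| = |36*4 - 13*11|/(11*4) = 1/44, and |x - 23/7| = |36*7 - 23*11|/(11*7) = 1/77.
Cross-multiplying, 1*44 = 44 < 77 = 1*77, so 1/77 is smaller: the intermediate fraction 23/7 is closer to x than 13/4.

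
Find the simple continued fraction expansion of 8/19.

Run the Euclidean algorithm on 8 and 19; the successive quotients are the partial quotients a_0, a_1, ... (each step inverts the fractional part left over by the previous one):
  8 = 0*19 + 8, so a_0 = 0.
  19 = 2*8 + 3, so a_1 = 2.
  8 = 2*3 + 2, so a_2 = 2.
  3 = 1*2 + 1, so a_3 = 1.
  2 = 2*1 + 0, so a_4 = 2.
The remainder reaches 0 after 5 divisions, so the expansion has 5 partial quotients, read off in order.

[0; 2, 2, 1, 2]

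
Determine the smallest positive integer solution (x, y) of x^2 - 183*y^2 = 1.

First expand sqrt(183) as a continued fraction. With x_i = (sqrt(183) + m_i)/d_i and (m_0, d_0) = (0, 1): a_0 = floor(sqrt(183)) = 13, since 13^2 = 169 <= 183 < 196 = 14^2.
Iterate m_{i+1} = d_i*a_i - m_i, d_{i+1} = (183 - m_{i+1}^2)/d_i, a_{i+1} = floor((a_0 + m_{i+1})/d_{i+1}):
  m_1 = 1*13 - 0 = 13, d_1 = (183 - 13^2)/1 = 14/1 = 14, a_1 = floor((13 + 13)/14) = 1.
  m_2 = 14*1 - 13 = 1, d_2 = (183 - 1^2)/14 = 182/14 = 13, a_2 = floor((13 + 1)/13) = 1.
  m_3 = 13*1 - 1 = 12, d_3 = (183 - 12^2)/13 = 39/13 = 3, a_3 = floor((13 + 12)/3) = 8.
  m_4 = 3*8 - 12 = 12, d_4 = (183 - 12^2)/3 = 39/3 = 13, a_4 = floor((13 + 12)/13) = 1.
  m_5 = 13*1 - 12 = 1, d_5 = (183 - 1^2)/13 = 182/13 = 14, a_5 = floor((13 + 1)/14) = 1.
  m_6 = 14*1 - 1 = 13, d_6 = (183 - 13^2)/14 = 14/14 = 1, a_6 = floor((13 + 13)/1) = 26.
  m_7 = 1*26 - 13 = 13, d_7 = (183 - 13^2)/1 = 14/1 = 14: (m_7, d_7) = (m_1, d_1) = (13, 14), so from here the quotients repeat a_1, ..., a_6; the period length is 6.
So sqrt(183) = [13; (1, 1, 8, 1, 1, 26)] with period length k = 6.
k is even, so the fundamental solution of x^2 - 183y^2 = 1 is (p_{k-1}, q_{k-1}) = (p_5, q_5); compute convergents through index 5.
Convergents (p_i = a_i*p_{i-1} + p_{i-2}, q_i = a_i*q_{i-1} + q_{i-2} with p_{-2}=0, p_{-1}=1, q_{-2}=1, q_{-1}=0):
  i=0: a_0=13, p_0 = 13*1 + 0 = 13, q_0 = 13*0 + 1 = 1.
  i=1: a_1=1, p_1 = 1*13 + 1 = 14, q_1 = 1*1 + 0 = 1.
  i=2: a_2=1, p_2 = 1*14 + 13 = 27, q_2 = 1*1 + 1 = 2.
  i=3: a_3=8, p_3 = 8*27 + 14 = 230, q_3 = 8*2 + 1 = 17.
  i=4: a_4=1, p_4 = 1*230 + 27 = 257, q_4 = 1*17 + 2 = 19.
  i=5: a_5=1, p_5 = 1*257 + 230 = 487, q_5 = 1*19 + 17 = 36.
Check: 487^2 - 183*36^2 = 237169 - 237168 = 1, so (x, y) = (487, 36) solves the equation, and by the theorem it is the least positive solution.

(x, y) = (487, 36)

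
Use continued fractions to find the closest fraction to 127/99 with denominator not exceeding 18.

9/7

Expand x = 127/99 as a continued fraction with the Euclidean algorithm:
  127 = 1*99 + 28, so a_0 = 1.
  99 = 3*28 + 15, so a_1 = 3.
  28 = 1*15 + 13, so a_2 = 1.
  15 = 1*13 + 2, so a_3 = 1.
  13 = 6*2 + 1, so a_4 = 6.
  2 = 2*1 + 0, so a_5 = 2.
so x = [1; 3, 1, 1, 6, 2].
Convergents (p_i = a_i*p_{i-1} + p_{i-2}, q_i = a_i*q_{i-1} + q_{i-2} with p_{-2}=0, p_{-1}=1, q_{-2}=1, q_{-1}=0), until the denominator exceeds 18:
  i=0: a_0=1, p_0 = 1*1 + 0 = 1, q_0 = 1*0 + 1 = 1.
  i=1: a_1=3, p_1 = 3*1 + 1 = 4, q_1 = 3*1 + 0 = 3.
  i=2: a_2=1, p_2 = 1*4 + 1 = 5, q_2 = 1*3 + 1 = 4.
  i=3: a_3=1, p_3 = 1*5 + 4 = 9, q_3 = 1*4 + 3 = 7.
  i=4: a_4=6, p_4 = 6*9 + 5 = 59, q_4 = 6*7 + 4 = 46.
q_4 = 46 > 18, so the last convergent with denominator <= 18 is p_3/q_3 = 9/7.
The closest fraction with denominator <= 18 is either p_3/q_3 or the intermediate fraction (k*p_3 + p_2)/(k*q_3 + q_2) with the largest k >= 1 whose denominator stays <= 18; these approach x as k grows, and every other convergent or intermediate fraction in range is farther away.
Largest k: floor((18 - q_2)/q_3) = floor((18 - 4)/7) = 2.
That gives (2*9 + 5)/(2*7 + 4) = 23/18.
Compare the errors: |x - 9/7| = |127*7 - 9*99|/(99*7) = 2/693, and |x - 23/18| = |127*18 - 23*99|/(99*18) = 9/1782.
Cross-multiplying, 2*1782 = 3564 < 6237 = 9*693, so 2/693 is smaller: the convergent 9/7 is closer to x than 23/18.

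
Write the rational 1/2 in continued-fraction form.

[0; 2]

Run the Euclidean algorithm on 1 and 2; the successive quotients are the partial quotients a_0, a_1, ... (each step inverts the fractional part left over by the previous one):
  1 = 0*2 + 1, so a_0 = 0.
  2 = 2*1 + 0, so a_1 = 2.
The remainder reaches 0 after 2 divisions, so the expansion has 2 partial quotients, read off in order.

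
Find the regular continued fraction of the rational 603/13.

Run the Euclidean algorithm on 603 and 13; the successive quotients are the partial quotients a_0, a_1, ... (each step inverts the fractional part left over by the previous one):
  603 = 46*13 + 5, so a_0 = 46.
  13 = 2*5 + 3, so a_1 = 2.
  5 = 1*3 + 2, so a_2 = 1.
  3 = 1*2 + 1, so a_3 = 1.
  2 = 2*1 + 0, so a_4 = 2.
The remainder reaches 0 after 5 divisions, so the expansion has 5 partial quotients, read off in order.

[46; 2, 1, 1, 2]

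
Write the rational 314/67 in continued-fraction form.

[4; 1, 2, 5, 4]

Run the Euclidean algorithm on 314 and 67; the successive quotients are the partial quotients a_0, a_1, ... (each step inverts the fractional part left over by the previous one):
  314 = 4*67 + 46, so a_0 = 4.
  67 = 1*46 + 21, so a_1 = 1.
  46 = 2*21 + 4, so a_2 = 2.
  21 = 5*4 + 1, so a_3 = 5.
  4 = 4*1 + 0, so a_4 = 4.
The remainder reaches 0 after 5 divisions, so the expansion has 5 partial quotients, read off in order.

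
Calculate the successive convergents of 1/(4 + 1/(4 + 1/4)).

0/1, 1/4, 4/17, 17/72

Using the convergent recurrence p_i = a_i*p_{i-1} + p_{i-2}, q_i = a_i*q_{i-1} + q_{i-2} with p_{-2}=0, p_{-1}=1, q_{-2}=1, q_{-1}=0:
  i=0: a_0=0, p_0 = 0*1 + 0 = 0, q_0 = 0*0 + 1 = 1.
  i=1: a_1=4, p_1 = 4*0 + 1 = 1, q_1 = 4*1 + 0 = 4.
  i=2: a_2=4, p_2 = 4*1 + 0 = 4, q_2 = 4*4 + 1 = 17.
  i=3: a_3=4, p_3 = 4*4 + 1 = 17, q_3 = 4*17 + 4 = 72.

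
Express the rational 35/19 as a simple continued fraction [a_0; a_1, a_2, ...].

[1; 1, 5, 3]

Run the Euclidean algorithm on 35 and 19; the successive quotients are the partial quotients a_0, a_1, ... (each step inverts the fractional part left over by the previous one):
  35 = 1*19 + 16, so a_0 = 1.
  19 = 1*16 + 3, so a_1 = 1.
  16 = 5*3 + 1, so a_2 = 5.
  3 = 3*1 + 0, so a_3 = 3.
The remainder reaches 0 after 4 divisions, so the expansion has 4 partial quotients, read off in order.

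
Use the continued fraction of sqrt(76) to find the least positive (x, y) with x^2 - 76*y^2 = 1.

(x, y) = (57799, 6630)

First expand sqrt(76) as a continued fraction. With x_i = (sqrt(76) + m_i)/d_i and (m_0, d_0) = (0, 1): a_0 = floor(sqrt(76)) = 8, since 8^2 = 64 <= 76 < 81 = 9^2.
Iterate m_{i+1} = d_i*a_i - m_i, d_{i+1} = (76 - m_{i+1}^2)/d_i, a_{i+1} = floor((a_0 + m_{i+1})/d_{i+1}):
  m_1 = 1*8 - 0 = 8, d_1 = (76 - 8^2)/1 = 12/1 = 12, a_1 = floor((8 + 8)/12) = 1.
  m_2 = 12*1 - 8 = 4, d_2 = (76 - 4^2)/12 = 60/12 = 5, a_2 = floor((8 + 4)/5) = 2.
  m_3 = 5*2 - 4 = 6, d_3 = (76 - 6^2)/5 = 40/5 = 8, a_3 = floor((8 + 6)/8) = 1.
  m_4 = 8*1 - 6 = 2, d_4 = (76 - 2^2)/8 = 72/8 = 9, a_4 = floor((8 + 2)/9) = 1.
  m_5 = 9*1 - 2 = 7, d_5 = (76 - 7^2)/9 = 27/9 = 3, a_5 = floor((8 + 7)/3) = 5.
  m_6 = 3*5 - 7 = 8, d_6 = (76 - 8^2)/3 = 12/3 = 4, a_6 = floor((8 + 8)/4) = 4.
  m_7 = 4*4 - 8 = 8, d_7 = (76 - 8^2)/4 = 12/4 = 3, a_7 = floor((8 + 8)/3) = 5.
  m_8 = 3*5 - 8 = 7, d_8 = (76 - 7^2)/3 = 27/3 = 9, a_8 = floor((8 + 7)/9) = 1.
  m_9 = 9*1 - 7 = 2, d_9 = (76 - 2^2)/9 = 72/9 = 8, a_9 = floor((8 + 2)/8) = 1.
  m_10 = 8*1 - 2 = 6, d_10 = (76 - 6^2)/8 = 40/8 = 5, a_10 = floor((8 + 6)/5) = 2.
  m_11 = 5*2 - 6 = 4, d_11 = (76 - 4^2)/5 = 60/5 = 12, a_11 = floor((8 + 4)/12) = 1.
  m_12 = 12*1 - 4 = 8, d_12 = (76 - 8^2)/12 = 12/12 = 1, a_12 = floor((8 + 8)/1) = 16.
  m_13 = 1*16 - 8 = 8, d_13 = (76 - 8^2)/1 = 12/1 = 12: (m_13, d_13) = (m_1, d_1) = (8, 12), so from here the quotients repeat a_1, ..., a_12; the period length is 12.
So sqrt(76) = [8; (1, 2, 1, 1, 5, 4, 5, 1, 1, 2, 1, 16)] with period length k = 12.
k is even, so the fundamental solution of x^2 - 76y^2 = 1 is (p_{k-1}, q_{k-1}) = (p_11, q_11); compute convergents through index 11.
Convergents (p_i = a_i*p_{i-1} + p_{i-2}, q_i = a_i*q_{i-1} + q_{i-2} with p_{-2}=0, p_{-1}=1, q_{-2}=1, q_{-1}=0):
  i=0: a_0=8, p_0 = 8*1 + 0 = 8, q_0 = 8*0 + 1 = 1.
  i=1: a_1=1, p_1 = 1*8 + 1 = 9, q_1 = 1*1 + 0 = 1.
  i=2: a_2=2, p_2 = 2*9 + 8 = 26, q_2 = 2*1 + 1 = 3.
  i=3: a_3=1, p_3 = 1*26 + 9 = 35, q_3 = 1*3 + 1 = 4.
  i=4: a_4=1, p_4 = 1*35 + 26 = 61, q_4 = 1*4 + 3 = 7.
  i=5: a_5=5, p_5 = 5*61 + 35 = 340, q_5 = 5*7 + 4 = 39.
  i=6: a_6=4, p_6 = 4*340 + 61 = 1421, q_6 = 4*39 + 7 = 163.
  i=7: a_7=5, p_7 = 5*1421 + 340 = 7445, q_7 = 5*163 + 39 = 854.
  i=8: a_8=1, p_8 = 1*7445 + 1421 = 8866, q_8 = 1*854 + 163 = 1017.
  i=9: a_9=1, p_9 = 1*8866 + 7445 = 16311, q_9 = 1*1017 + 854 = 1871.
  i=10: a_10=2, p_10 = 2*16311 + 8866 = 41488, q_10 = 2*1871 + 1017 = 4759.
  i=11: a_11=1, p_11 = 1*41488 + 16311 = 57799, q_11 = 1*4759 + 1871 = 6630.
Check: 57799^2 - 76*6630^2 = 3340724401 - 3340724400 = 1, so (x, y) = (57799, 6630) solves the equation, and by the theorem it is the least positive solution.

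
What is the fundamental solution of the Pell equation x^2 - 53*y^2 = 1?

First expand sqrt(53) as a continued fraction. With x_i = (sqrt(53) + m_i)/d_i and (m_0, d_0) = (0, 1): a_0 = floor(sqrt(53)) = 7, since 7^2 = 49 <= 53 < 64 = 8^2.
Iterate m_{i+1} = d_i*a_i - m_i, d_{i+1} = (53 - m_{i+1}^2)/d_i, a_{i+1} = floor((a_0 + m_{i+1})/d_{i+1}):
  m_1 = 1*7 - 0 = 7, d_1 = (53 - 7^2)/1 = 4/1 = 4, a_1 = floor((7 + 7)/4) = 3.
  m_2 = 4*3 - 7 = 5, d_2 = (53 - 5^2)/4 = 28/4 = 7, a_2 = floor((7 + 5)/7) = 1.
  m_3 = 7*1 - 5 = 2, d_3 = (53 - 2^2)/7 = 49/7 = 7, a_3 = floor((7 + 2)/7) = 1.
  m_4 = 7*1 - 2 = 5, d_4 = (53 - 5^2)/7 = 28/7 = 4, a_4 = floor((7 + 5)/4) = 3.
  m_5 = 4*3 - 5 = 7, d_5 = (53 - 7^2)/4 = 4/4 = 1, a_5 = floor((7 + 7)/1) = 14.
  m_6 = 1*14 - 7 = 7, d_6 = (53 - 7^2)/1 = 4/1 = 4: (m_6, d_6) = (m_1, d_1) = (7, 4), so from here the quotients repeat a_1, ..., a_5; the period length is 5.
So sqrt(53) = [7; (3, 1, 1, 3, 14)] with period length k = 5.
k is odd, so (p_{k-1}, q_{k-1}) only solves x^2 - 53y^2 = -1 and the fundamental solution of x^2 - 53y^2 = 1 is (p_{2k-1}, q_{2k-1}) = (p_9, q_9); compute convergents through index 9, running through the period twice.
Convergents (p_i = a_i*p_{i-1} + p_{i-2}, q_i = a_i*q_{i-1} + q_{i-2} with p_{-2}=0, p_{-1}=1, q_{-2}=1, q_{-1}=0):
  i=0: a_0=7, p_0 = 7*1 + 0 = 7, q_0 = 7*0 + 1 = 1.
  i=1: a_1=3, p_1 = 3*7 + 1 = 22, q_1 = 3*1 + 0 = 3.
  i=2: a_2=1, p_2 = 1*22 + 7 = 29, q_2 = 1*3 + 1 = 4.
  i=3: a_3=1, p_3 = 1*29 + 22 = 51, q_3 = 1*4 + 3 = 7.
  i=4: a_4=3, p_4 = 3*51 + 29 = 182, q_4 = 3*7 + 4 = 25.
  i=5: a_5=14, p_5 = 14*182 + 51 = 2599, q_5 = 14*25 + 7 = 357.
  i=6: a_6=3, p_6 = 3*2599 + 182 = 7979, q_6 = 3*357 + 25 = 1096.
  i=7: a_7=1, p_7 = 1*7979 + 2599 = 10578, q_7 = 1*1096 + 357 = 1453.
  i=8: a_8=1, p_8 = 1*10578 + 7979 = 18557, q_8 = 1*1453 + 1096 = 2549.
  i=9: a_9=3, p_9 = 3*18557 + 10578 = 66249, q_9 = 3*2549 + 1453 = 9100.
Indeed p_4^2 - 53*q_4^2 = 33124 - 33125 = -1, not +1.
Check: 66249^2 - 53*9100^2 = 4388930001 - 4388930000 = 1, so (x, y) = (66249, 9100) solves the equation, and by the theorem it is the least positive solution.

(x, y) = (66249, 9100)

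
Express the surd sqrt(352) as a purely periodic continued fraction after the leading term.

[18; (1, 3, 5, 9, 5, 3, 1, 36)]

Write x_i = (sqrt(352) + m_i)/d_i with (m_0, d_0) = (0, 1). a_0 = floor(sqrt(352)) = 18, since 18^2 = 324 <= 352 < 361 = 19^2.
Iterate m_{i+1} = d_i*a_i - m_i, d_{i+1} = (352 - m_{i+1}^2)/d_i, a_{i+1} = floor((a_0 + m_{i+1})/d_{i+1}):
  m_1 = 1*18 - 0 = 18, d_1 = (352 - 18^2)/1 = 28/1 = 28, a_1 = floor((18 + 18)/28) = 1.
  m_2 = 28*1 - 18 = 10, d_2 = (352 - 10^2)/28 = 252/28 = 9, a_2 = floor((18 + 10)/9) = 3.
  m_3 = 9*3 - 10 = 17, d_3 = (352 - 17^2)/9 = 63/9 = 7, a_3 = floor((18 + 17)/7) = 5.
  m_4 = 7*5 - 17 = 18, d_4 = (352 - 18^2)/7 = 28/7 = 4, a_4 = floor((18 + 18)/4) = 9.
  m_5 = 4*9 - 18 = 18, d_5 = (352 - 18^2)/4 = 28/4 = 7, a_5 = floor((18 + 18)/7) = 5.
  m_6 = 7*5 - 18 = 17, d_6 = (352 - 17^2)/7 = 63/7 = 9, a_6 = floor((18 + 17)/9) = 3.
  m_7 = 9*3 - 17 = 10, d_7 = (352 - 10^2)/9 = 252/9 = 28, a_7 = floor((18 + 10)/28) = 1.
  m_8 = 28*1 - 10 = 18, d_8 = (352 - 18^2)/28 = 28/28 = 1, a_8 = floor((18 + 18)/1) = 36.
  m_9 = 1*36 - 18 = 18, d_9 = (352 - 18^2)/1 = 28/1 = 28: (m_9, d_9) = (m_1, d_1) = (18, 28), so from here the quotients repeat a_1, ..., a_8; the period length is 8.
Hence the expansion of sqrt(352) is a_0 = 18 followed by the repeating block 1, 3, 5, 9, 5, 3, 1, 36 (period 8).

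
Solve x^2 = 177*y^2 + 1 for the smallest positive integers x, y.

(x, y) = (62423, 4692)

First expand sqrt(177) as a continued fraction. With x_i = (sqrt(177) + m_i)/d_i and (m_0, d_0) = (0, 1): a_0 = floor(sqrt(177)) = 13, since 13^2 = 169 <= 177 < 196 = 14^2.
Iterate m_{i+1} = d_i*a_i - m_i, d_{i+1} = (177 - m_{i+1}^2)/d_i, a_{i+1} = floor((a_0 + m_{i+1})/d_{i+1}):
  m_1 = 1*13 - 0 = 13, d_1 = (177 - 13^2)/1 = 8/1 = 8, a_1 = floor((13 + 13)/8) = 3.
  m_2 = 8*3 - 13 = 11, d_2 = (177 - 11^2)/8 = 56/8 = 7, a_2 = floor((13 + 11)/7) = 3.
  m_3 = 7*3 - 11 = 10, d_3 = (177 - 10^2)/7 = 77/7 = 11, a_3 = floor((13 + 10)/11) = 2.
  m_4 = 11*2 - 10 = 12, d_4 = (177 - 12^2)/11 = 33/11 = 3, a_4 = floor((13 + 12)/3) = 8.
  m_5 = 3*8 - 12 = 12, d_5 = (177 - 12^2)/3 = 33/3 = 11, a_5 = floor((13 + 12)/11) = 2.
  m_6 = 11*2 - 12 = 10, d_6 = (177 - 10^2)/11 = 77/11 = 7, a_6 = floor((13 + 10)/7) = 3.
  m_7 = 7*3 - 10 = 11, d_7 = (177 - 11^2)/7 = 56/7 = 8, a_7 = floor((13 + 11)/8) = 3.
  m_8 = 8*3 - 11 = 13, d_8 = (177 - 13^2)/8 = 8/8 = 1, a_8 = floor((13 + 13)/1) = 26.
  m_9 = 1*26 - 13 = 13, d_9 = (177 - 13^2)/1 = 8/1 = 8: (m_9, d_9) = (m_1, d_1) = (13, 8), so from here the quotients repeat a_1, ..., a_8; the period length is 8.
So sqrt(177) = [13; (3, 3, 2, 8, 2, 3, 3, 26)] with period length k = 8.
k is even, so the fundamental solution of x^2 - 177y^2 = 1 is (p_{k-1}, q_{k-1}) = (p_7, q_7); compute convergents through index 7.
Convergents (p_i = a_i*p_{i-1} + p_{i-2}, q_i = a_i*q_{i-1} + q_{i-2} with p_{-2}=0, p_{-1}=1, q_{-2}=1, q_{-1}=0):
  i=0: a_0=13, p_0 = 13*1 + 0 = 13, q_0 = 13*0 + 1 = 1.
  i=1: a_1=3, p_1 = 3*13 + 1 = 40, q_1 = 3*1 + 0 = 3.
  i=2: a_2=3, p_2 = 3*40 + 13 = 133, q_2 = 3*3 + 1 = 10.
  i=3: a_3=2, p_3 = 2*133 + 40 = 306, q_3 = 2*10 + 3 = 23.
  i=4: a_4=8, p_4 = 8*306 + 133 = 2581, q_4 = 8*23 + 10 = 194.
  i=5: a_5=2, p_5 = 2*2581 + 306 = 5468, q_5 = 2*194 + 23 = 411.
  i=6: a_6=3, p_6 = 3*5468 + 2581 = 18985, q_6 = 3*411 + 194 = 1427.
  i=7: a_7=3, p_7 = 3*18985 + 5468 = 62423, q_7 = 3*1427 + 411 = 4692.
Check: 62423^2 - 177*4692^2 = 3896630929 - 3896630928 = 1, so (x, y) = (62423, 4692) solves the equation, and by the theorem it is the least positive solution.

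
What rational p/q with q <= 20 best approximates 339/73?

Expand x = 339/73 as a continued fraction with the Euclidean algorithm:
  339 = 4*73 + 47, so a_0 = 4.
  73 = 1*47 + 26, so a_1 = 1.
  47 = 1*26 + 21, so a_2 = 1.
  26 = 1*21 + 5, so a_3 = 1.
  21 = 4*5 + 1, so a_4 = 4.
  5 = 5*1 + 0, so a_5 = 5.
so x = [4; 1, 1, 1, 4, 5].
Convergents (p_i = a_i*p_{i-1} + p_{i-2}, q_i = a_i*q_{i-1} + q_{i-2} with p_{-2}=0, p_{-1}=1, q_{-2}=1, q_{-1}=0), until the denominator exceeds 20:
  i=0: a_0=4, p_0 = 4*1 + 0 = 4, q_0 = 4*0 + 1 = 1.
  i=1: a_1=1, p_1 = 1*4 + 1 = 5, q_1 = 1*1 + 0 = 1.
  i=2: a_2=1, p_2 = 1*5 + 4 = 9, q_2 = 1*1 + 1 = 2.
  i=3: a_3=1, p_3 = 1*9 + 5 = 14, q_3 = 1*2 + 1 = 3.
  i=4: a_4=4, p_4 = 4*14 + 9 = 65, q_4 = 4*3 + 2 = 14.
  i=5: a_5=5, p_5 = 5*65 + 14 = 339, q_5 = 5*14 + 3 = 73.
q_5 = 73 > 20, so the last convergent with denominator <= 20 is p_4/q_4 = 65/14.
The closest fraction with denominator <= 20 is either p_4/q_4 or the intermediate fraction (k*p_4 + p_3)/(k*q_4 + q_3) with the largest k >= 1 whose denominator stays <= 20; these approach x as k grows, and every other convergent or intermediate fraction in range is farther away.
Largest k: floor((20 - q_3)/q_4) = floor((20 - 3)/14) = 1.
That gives (1*65 + 14)/(1*14 + 3) = 79/17.
Compare the errors: |x - 65/14| = |339*14 - 65*73|/(73*14) = 1/1022, and |x - 79/17| = |339*17 - 79*73|/(73*17) = 4/1241.
Cross-multiplying, 1*1241 = 1241 < 4088 = 4*1022, so 1/1022 is smaller: the convergent 65/14 is closer to x than 79/17.

65/14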